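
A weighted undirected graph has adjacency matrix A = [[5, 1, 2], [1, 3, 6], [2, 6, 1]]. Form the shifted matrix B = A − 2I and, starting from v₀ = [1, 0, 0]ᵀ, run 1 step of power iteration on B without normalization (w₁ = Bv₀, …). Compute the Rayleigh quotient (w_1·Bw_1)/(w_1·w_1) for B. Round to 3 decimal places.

B = A − 2I has rows (3, 1, 2); (1, 1, 6); (2, 6, -1)
w1 = Bv₀ = (3, 1, 2)
Bw1 = (14, 16, 10)
w1·Bw1 = 78; w1·w1 = 14; μ ≈ 78/14 = 5.571

5.571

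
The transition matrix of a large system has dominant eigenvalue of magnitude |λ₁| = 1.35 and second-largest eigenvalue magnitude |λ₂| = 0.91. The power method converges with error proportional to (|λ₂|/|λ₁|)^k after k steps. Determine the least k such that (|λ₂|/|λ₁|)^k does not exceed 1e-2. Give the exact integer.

|λ₂/λ₁| = 0.91/1.35 = 0.67407
Need k ≥ ln(1e-2) / ln(0.67407) = -4.6052 / -0.3944 ≈ 11.676
Smallest integer k satisfying the bound: 12

12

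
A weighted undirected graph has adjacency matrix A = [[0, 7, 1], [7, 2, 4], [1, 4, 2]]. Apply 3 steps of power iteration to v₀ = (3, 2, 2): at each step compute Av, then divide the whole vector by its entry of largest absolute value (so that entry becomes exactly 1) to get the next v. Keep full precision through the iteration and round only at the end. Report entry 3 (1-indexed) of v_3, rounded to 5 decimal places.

Av0 = (16.000000, 33.000000, 15.000000); divide by 33.000000 → v1 = (0.484848, 1.000000, 0.454545)
Av1 = (7.454545, 7.212121, 5.393939); divide by 7.454545 → v2 = (1.000000, 0.967480, 0.723577)
Av2 = (7.495935, 11.829268, 6.317073); divide by 11.829268 → v3 = (0.633677, 1.000000, 0.534021)
Requested entry of v3: 1554/2910 = 0.53402

0.53402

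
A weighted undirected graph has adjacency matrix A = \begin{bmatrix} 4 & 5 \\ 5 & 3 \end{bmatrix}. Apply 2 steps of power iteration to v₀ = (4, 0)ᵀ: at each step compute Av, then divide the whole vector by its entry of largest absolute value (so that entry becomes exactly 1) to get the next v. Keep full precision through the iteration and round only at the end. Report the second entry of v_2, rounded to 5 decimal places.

0.85366

Av0 = (16.000000, 20.000000); divide by 20.000000 → v1 = (0.800000, 1.000000)
Av1 = (8.200000, 7.000000); divide by 8.200000 → v2 = (1.000000, 0.853659)
Requested entry of v2: 140/164 = 0.85366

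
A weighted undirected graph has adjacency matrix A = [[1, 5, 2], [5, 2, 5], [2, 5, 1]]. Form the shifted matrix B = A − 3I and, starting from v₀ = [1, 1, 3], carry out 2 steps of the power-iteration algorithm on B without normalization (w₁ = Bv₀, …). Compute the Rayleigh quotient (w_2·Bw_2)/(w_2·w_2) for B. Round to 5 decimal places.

μ ≈ 2.86283

B = A − 3I has rows (-2, 5, 2); (5, -1, 5); (2, 5, -2)
w1 = Bv₀ = (9, 19, 1)
w2 = Bw1 = (79, 31, 111)
Bw2 = (219, 919, 91)
w2·Bw2 = 55891; w2·w2 = 19523; μ ≈ 55891/19523 = 2.86283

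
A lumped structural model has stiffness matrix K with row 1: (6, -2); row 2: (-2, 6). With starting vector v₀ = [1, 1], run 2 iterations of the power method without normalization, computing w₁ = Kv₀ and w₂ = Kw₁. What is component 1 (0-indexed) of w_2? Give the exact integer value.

w1 = Kv₀ = (6·1 + (-2)·1; (-2)·1 + 6·1) = (4, 4)
w2 = Kw1 = (6·4 + (-2)·4; (-2)·4 + 6·4) = (16, 16)
The requested component of w2 is 16.

16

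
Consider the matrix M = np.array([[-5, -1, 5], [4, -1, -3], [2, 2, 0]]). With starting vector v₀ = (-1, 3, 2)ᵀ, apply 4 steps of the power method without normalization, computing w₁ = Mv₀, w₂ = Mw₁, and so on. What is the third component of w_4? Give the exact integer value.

-150

w1 = Mv₀ = ((-5)·(-1) + (-1)·3 + 5·2; 4·(-1) + (-1)·3 + (-3)·2; 2·(-1) + 2·3 + 0·2) = (12, -13, 4)
w2 = Mw1 = ((-5)·12 + (-1)·(-13) + 5·4; 4·12 + (-1)·(-13) + (-3)·4; 2·12 + 2·(-13) + 0·4) = (-27, 49, -2)
w3 = Mw2 = (76, -151, 44)
w4 = Mw3 = (-9, 323, -150)
The requested component of w4 is -150.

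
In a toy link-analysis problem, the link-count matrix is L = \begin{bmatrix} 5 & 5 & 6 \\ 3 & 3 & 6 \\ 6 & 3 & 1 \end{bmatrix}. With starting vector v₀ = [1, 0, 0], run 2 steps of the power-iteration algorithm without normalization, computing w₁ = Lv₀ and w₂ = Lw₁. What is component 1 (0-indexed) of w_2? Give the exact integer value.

60

w1 = Lv₀ = (5, 3, 6)
w2 = Lw1 = (76, 60, 45)
The requested component of w2 is 60.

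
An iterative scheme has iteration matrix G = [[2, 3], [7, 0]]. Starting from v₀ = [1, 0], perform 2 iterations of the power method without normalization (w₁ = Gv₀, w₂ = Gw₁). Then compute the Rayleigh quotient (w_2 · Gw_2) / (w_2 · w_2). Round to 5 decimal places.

w1 = Gv₀ = (2·1 + 3·0; 7·1 + 0·0) = (2, 7)
w2 = Gw1 = (2·2 + 3·7; 7·2 + 0·7) = (25, 14)
Gw2 = (92, 175)
w2·Gw2 = 25·92 + 14·175 = 4750; w2·w2 = 25·25 + 14·14 = 821
λ ≈ 4750/821 = 5.78563

5.78563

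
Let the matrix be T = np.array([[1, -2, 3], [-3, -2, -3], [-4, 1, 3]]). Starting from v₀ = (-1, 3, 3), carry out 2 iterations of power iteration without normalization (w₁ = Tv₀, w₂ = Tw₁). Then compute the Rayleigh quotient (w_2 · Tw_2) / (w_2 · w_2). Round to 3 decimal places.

λ ≈ 2.337

w1 = Tv₀ = (1·(-1) + (-2)·3 + 3·3; (-3)·(-1) + (-2)·3 + (-3)·3; (-4)·(-1) + 1·3 + 3·3) = (2, -12, 16)
w2 = Tw1 = (1·2 + (-2)·(-12) + 3·16; (-3)·2 + (-2)·(-12) + (-3)·16; (-4)·2 + 1·(-12) + 3·16) = (74, -30, 28)
Tw2 = (218, -246, -242)
w2·Tw2 = 74·218 + (-30)·(-246) + 28·(-242) = 16736; w2·w2 = 74·74 + (-30)·(-30) + 28·28 = 7160
λ ≈ 16736/7160 = 2.337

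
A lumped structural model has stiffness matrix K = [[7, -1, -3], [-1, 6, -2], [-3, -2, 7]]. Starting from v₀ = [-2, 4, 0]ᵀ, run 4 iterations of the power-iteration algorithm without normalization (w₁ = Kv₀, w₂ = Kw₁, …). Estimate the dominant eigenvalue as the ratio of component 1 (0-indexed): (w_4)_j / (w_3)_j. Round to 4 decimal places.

6.9435

w1 = Kv₀ = (-18, 26, -2)
w2 = Kw1 = (-146, 178, -12)
w3 = Kw2 = (-1164, 1238, -2)
w4 = Kw3 = (-9380, 8596, 1002)
Ratio at component: 8596 / 1238 = 6.9435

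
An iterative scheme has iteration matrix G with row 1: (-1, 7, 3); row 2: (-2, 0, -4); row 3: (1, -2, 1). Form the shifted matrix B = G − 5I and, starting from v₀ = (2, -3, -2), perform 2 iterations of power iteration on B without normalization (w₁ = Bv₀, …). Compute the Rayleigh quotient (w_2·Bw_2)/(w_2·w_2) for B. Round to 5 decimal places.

μ ≈ -8.13593

B = G − 5I has rows (-6, 7, 3); (-2, -5, -4); (1, -2, -4)
w1 = Bv₀ = (-39, 19, 16)
w2 = Bw1 = (415, -81, -141)
Bw2 = (-3480, 139, 1141)
w2·Bw2 = -1616340; w2·w2 = 198667; μ ≈ -1616340/198667 = -8.13593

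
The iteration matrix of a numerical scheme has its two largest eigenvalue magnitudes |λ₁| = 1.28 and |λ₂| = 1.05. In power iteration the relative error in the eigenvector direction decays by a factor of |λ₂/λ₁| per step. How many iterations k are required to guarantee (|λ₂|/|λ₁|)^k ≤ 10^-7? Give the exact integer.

82

|λ₂/λ₁| = 1.05/1.28 = 0.82031
Need k ≥ ln(10^-7) / ln(0.82031) = -16.1181 / -0.1981 ≈ 81.376
Smallest integer k satisfying the bound: 82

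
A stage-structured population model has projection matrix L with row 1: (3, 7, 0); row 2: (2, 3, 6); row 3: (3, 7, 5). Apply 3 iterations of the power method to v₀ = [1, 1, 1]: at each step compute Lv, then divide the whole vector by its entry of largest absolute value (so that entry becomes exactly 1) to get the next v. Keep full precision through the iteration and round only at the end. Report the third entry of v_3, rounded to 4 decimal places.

1.0000

Lv0 = (10.00000, 11.00000, 15.00000); divide by 15.00000 → v1 = (0.66667, 0.73333, 1.00000)
Lv1 = (7.13333, 9.53333, 12.13333); divide by 12.13333 → v2 = (0.58791, 0.78571, 1.00000)
Lv2 = (7.26374, 9.53297, 12.26374); divide by 12.26374 → v3 = (0.59229, 0.77733, 1.00000)
Requested entry of v3: 2232/2232 = 1.0000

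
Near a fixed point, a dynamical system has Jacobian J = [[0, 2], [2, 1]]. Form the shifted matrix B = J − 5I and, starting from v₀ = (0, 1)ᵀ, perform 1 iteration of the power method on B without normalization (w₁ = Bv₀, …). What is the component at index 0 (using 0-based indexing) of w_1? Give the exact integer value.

2

B = J − 5I has rows (-5, 2); (2, -4)
w1 = Bv₀ = ((-5)·0 + 2·1; 2·0 + (-4)·1) = (2, -4)
Requested component of w1: 2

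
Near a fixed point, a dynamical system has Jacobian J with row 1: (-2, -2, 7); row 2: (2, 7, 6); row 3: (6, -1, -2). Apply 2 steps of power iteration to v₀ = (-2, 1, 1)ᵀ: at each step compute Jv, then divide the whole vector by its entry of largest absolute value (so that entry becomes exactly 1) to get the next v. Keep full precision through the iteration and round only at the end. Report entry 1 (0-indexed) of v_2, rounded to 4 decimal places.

0.0638

Jv0 = (9.00000, 9.00000, -15.00000); divide by -15.00000 → v1 = (-0.60000, -0.60000, 1.00000)
Jv1 = (9.40000, 0.60000, -5.00000); divide by 9.40000 → v2 = (1.00000, 0.06383, -0.53191)
Requested entry of v2: -9/-141 = 0.0638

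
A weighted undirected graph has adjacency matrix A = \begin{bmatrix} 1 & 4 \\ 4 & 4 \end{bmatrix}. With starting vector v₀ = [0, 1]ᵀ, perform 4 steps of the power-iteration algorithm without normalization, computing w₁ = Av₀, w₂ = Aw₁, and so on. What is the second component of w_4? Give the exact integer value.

w1 = Av₀ = (1·0 + 4·1; 4·0 + 4·1) = (4, 4)
w2 = Aw1 = (1·4 + 4·4; 4·4 + 4·4) = (20, 32)
w3 = Aw2 = (148, 208)
w4 = Aw3 = (980, 1424)
The requested component of w4 is 1424.

1424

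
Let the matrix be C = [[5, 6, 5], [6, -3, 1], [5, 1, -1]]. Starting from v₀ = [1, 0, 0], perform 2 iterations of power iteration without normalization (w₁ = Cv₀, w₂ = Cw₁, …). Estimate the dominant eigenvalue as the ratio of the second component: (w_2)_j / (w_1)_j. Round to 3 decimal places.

2.833

w1 = Cv₀ = (5·1 + 6·0 + 5·0; 6·1 + (-3)·0 + 1·0; 5·1 + 1·0 + (-1)·0) = (5, 6, 5)
w2 = Cw1 = (5·5 + 6·6 + 5·5; 6·5 + (-3)·6 + 1·5; 5·5 + 1·6 + (-1)·5) = (86, 17, 26)
Ratio at component: 17 / 6 = 2.833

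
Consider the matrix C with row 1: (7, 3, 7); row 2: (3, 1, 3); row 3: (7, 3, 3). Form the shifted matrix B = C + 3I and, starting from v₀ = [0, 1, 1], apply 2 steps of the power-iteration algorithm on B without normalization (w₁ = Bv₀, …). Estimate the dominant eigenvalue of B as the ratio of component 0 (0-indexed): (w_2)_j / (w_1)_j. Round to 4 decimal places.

μ ≈ 18.4000

B = C + 3I has rows (10, 3, 7); (3, 4, 3); (7, 3, 6)
w1 = Bv₀ = (10·0 + 3·1 + 7·1; 3·0 + 4·1 + 3·1; 7·0 + 3·1 + 6·1) = (10, 7, 9)
w2 = Bw1 = (10·10 + 3·7 + 7·9; 3·10 + 4·7 + 3·9; 7·10 + 3·7 + 6·9) = (184, 85, 145)
Ratio: 184/10 = 18.4000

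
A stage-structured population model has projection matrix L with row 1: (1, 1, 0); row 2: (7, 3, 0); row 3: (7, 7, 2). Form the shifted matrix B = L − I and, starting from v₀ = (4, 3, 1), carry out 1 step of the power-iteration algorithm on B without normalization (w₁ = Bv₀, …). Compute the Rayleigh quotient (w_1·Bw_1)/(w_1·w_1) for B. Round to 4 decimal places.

5.0690

B = L − I has rows (0, 1, 0); (7, 2, 0); (7, 7, 1)
w1 = Bv₀ = (0·4 + 1·3 + 0·1; 7·4 + 2·3 + 0·1; 7·4 + 7·3 + 1·1) = (3, 34, 50)
Bw1 = (34, 89, 309)
w1·Bw1 = 18578; w1·w1 = 3665; μ ≈ 18578/3665 = 5.0690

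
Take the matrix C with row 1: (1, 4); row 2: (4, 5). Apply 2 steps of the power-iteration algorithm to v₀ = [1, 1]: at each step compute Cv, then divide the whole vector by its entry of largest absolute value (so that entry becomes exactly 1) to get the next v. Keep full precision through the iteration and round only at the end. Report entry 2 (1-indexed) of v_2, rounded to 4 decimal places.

1.0000

Cv0 = (5.00000, 9.00000); divide by 9.00000 → v1 = (0.55556, 1.00000)
Cv1 = (4.55556, 7.22222); divide by 7.22222 → v2 = (0.63077, 1.00000)
Requested entry of v2: 65/65 = 1.0000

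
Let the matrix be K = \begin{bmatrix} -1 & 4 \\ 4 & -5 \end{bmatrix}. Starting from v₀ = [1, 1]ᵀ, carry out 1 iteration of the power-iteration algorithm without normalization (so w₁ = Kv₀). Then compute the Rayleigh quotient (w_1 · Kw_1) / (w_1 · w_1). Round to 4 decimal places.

λ ≈ -3.8000

w1 = Kv₀ = ((-1)·1 + 4·1; 4·1 + (-5)·1) = (3, -1)
Kw1 = (-7, 17)
w1·Kw1 = 3·(-7) + (-1)·17 = -38; w1·w1 = 3·3 + (-1)·(-1) = 10
λ ≈ -38/10 = -3.8000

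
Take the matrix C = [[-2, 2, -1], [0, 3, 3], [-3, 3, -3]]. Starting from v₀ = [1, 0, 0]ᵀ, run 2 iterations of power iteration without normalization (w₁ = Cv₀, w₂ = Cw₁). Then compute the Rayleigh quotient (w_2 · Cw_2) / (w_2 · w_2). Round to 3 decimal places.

λ ≈ -5.313

w1 = Cv₀ = ((-2)·1 + 2·0 + (-1)·0; 0·1 + 3·0 + 3·0; (-3)·1 + 3·0 + (-3)·0) = (-2, 0, -3)
w2 = Cw1 = ((-2)·(-2) + 2·0 + (-1)·(-3); 0·(-2) + 3·0 + 3·(-3); (-3)·(-2) + 3·0 + (-3)·(-3)) = (7, -9, 15)
Cw2 = (-47, 18, -93)
w2·Cw2 = 7·(-47) + (-9)·18 + 15·(-93) = -1886; w2·w2 = 7·7 + (-9)·(-9) + 15·15 = 355
λ ≈ -1886/355 = -5.313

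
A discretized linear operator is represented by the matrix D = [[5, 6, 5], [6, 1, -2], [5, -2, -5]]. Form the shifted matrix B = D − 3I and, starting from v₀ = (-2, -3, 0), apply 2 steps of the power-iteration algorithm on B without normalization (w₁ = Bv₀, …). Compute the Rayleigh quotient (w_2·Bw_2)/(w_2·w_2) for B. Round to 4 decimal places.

B = D − 3I has rows (2, 6, 5); (6, -2, -2); (5, -2, -8)
w1 = Bv₀ = (-22, -6, -4)
w2 = Bw1 = (-100, -112, -66)
Bw2 = (-1202, -244, 252)
w2·Bw2 = 130896; w2·w2 = 26900; μ ≈ 130896/26900 = 4.8660

μ ≈ 4.8660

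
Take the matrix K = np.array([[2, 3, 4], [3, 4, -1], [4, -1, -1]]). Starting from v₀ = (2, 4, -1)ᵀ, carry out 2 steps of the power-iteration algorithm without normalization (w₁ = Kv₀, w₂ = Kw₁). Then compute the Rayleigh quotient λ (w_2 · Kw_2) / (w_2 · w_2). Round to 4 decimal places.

6.4389

w1 = Kv₀ = (2·2 + 3·4 + 4·(-1); 3·2 + 4·4 + (-1)·(-1); 4·2 + (-1)·4 + (-1)·(-1)) = (12, 23, 5)
w2 = Kw1 = (2·12 + 3·23 + 4·5; 3·12 + 4·23 + (-1)·5; 4·12 + (-1)·23 + (-1)·5) = (113, 123, 20)
Kw2 = (675, 811, 309)
w2·Kw2 = 113·675 + 123·811 + 20·309 = 182208; w2·w2 = 113·113 + 123·123 + 20·20 = 28298
λ ≈ 182208/28298 = 6.4389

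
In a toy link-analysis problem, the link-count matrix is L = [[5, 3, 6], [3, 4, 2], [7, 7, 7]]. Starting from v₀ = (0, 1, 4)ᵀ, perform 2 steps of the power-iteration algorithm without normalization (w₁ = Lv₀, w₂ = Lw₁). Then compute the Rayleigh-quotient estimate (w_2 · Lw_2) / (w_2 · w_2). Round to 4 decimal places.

λ ≈ 14.8113

w1 = Lv₀ = (27, 12, 35)
w2 = Lw1 = (381, 199, 518)
Lw2 = (5610, 2975, 7686)
w2·Lw2 = 381·5610 + 199·2975 + 518·7686 = 6710783; w2·w2 = 381·381 + 199·199 + 518·518 = 453086
λ ≈ 6710783/453086 = 14.8113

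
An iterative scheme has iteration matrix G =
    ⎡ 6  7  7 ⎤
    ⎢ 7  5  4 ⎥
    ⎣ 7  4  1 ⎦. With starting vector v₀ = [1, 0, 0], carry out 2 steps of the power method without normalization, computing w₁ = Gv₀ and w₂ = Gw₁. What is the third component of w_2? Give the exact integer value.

w1 = Gv₀ = (6·1 + 7·0 + 7·0; 7·1 + 5·0 + 4·0; 7·1 + 4·0 + 1·0) = (6, 7, 7)
w2 = Gw1 = (6·6 + 7·7 + 7·7; 7·6 + 5·7 + 4·7; 7·6 + 4·7 + 1·7) = (134, 105, 77)
The requested component of w2 is 77.

77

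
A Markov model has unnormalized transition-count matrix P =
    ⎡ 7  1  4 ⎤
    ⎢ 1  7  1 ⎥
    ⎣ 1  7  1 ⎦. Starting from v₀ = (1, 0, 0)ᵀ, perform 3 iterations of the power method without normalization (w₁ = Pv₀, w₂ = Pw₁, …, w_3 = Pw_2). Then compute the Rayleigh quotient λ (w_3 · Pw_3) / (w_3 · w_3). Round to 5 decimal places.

w1 = Pv₀ = (7, 1, 1)
w2 = Pw1 = (54, 15, 15)
w3 = Pw2 = (453, 174, 174)
Pw3 = (4041, 1845, 1845)
w3·Pw3 = 453·4041 + 174·1845 + 174·1845 = 2472633; w3·w3 = 453·453 + 174·174 + 174·174 = 265761
λ ≈ 2472633/265761 = 9.30397

9.30397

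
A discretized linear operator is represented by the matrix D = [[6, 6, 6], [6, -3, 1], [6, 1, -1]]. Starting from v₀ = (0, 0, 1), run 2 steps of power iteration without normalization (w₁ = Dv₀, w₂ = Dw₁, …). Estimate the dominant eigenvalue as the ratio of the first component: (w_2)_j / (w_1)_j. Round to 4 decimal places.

6.0000

w1 = Dv₀ = (6·0 + 6·0 + 6·1; 6·0 + (-3)·0 + 1·1; 6·0 + 1·0 + (-1)·1) = (6, 1, -1)
w2 = Dw1 = (6·6 + 6·1 + 6·(-1); 6·6 + (-3)·1 + 1·(-1); 6·6 + 1·1 + (-1)·(-1)) = (36, 32, 38)
Ratio at component: 36 / 6 = 6.0000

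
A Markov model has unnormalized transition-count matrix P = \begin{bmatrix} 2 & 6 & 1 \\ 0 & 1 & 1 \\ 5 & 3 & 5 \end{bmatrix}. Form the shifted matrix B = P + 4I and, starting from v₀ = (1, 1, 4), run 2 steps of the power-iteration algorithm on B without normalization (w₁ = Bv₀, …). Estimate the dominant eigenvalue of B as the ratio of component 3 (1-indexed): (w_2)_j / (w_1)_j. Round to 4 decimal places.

B = P + 4I has rows (6, 6, 1); (0, 5, 1); (5, 3, 9)
w1 = Bv₀ = (16, 9, 44)
w2 = Bw1 = (194, 89, 503)
Ratio: 503/44 = 11.4318

11.4318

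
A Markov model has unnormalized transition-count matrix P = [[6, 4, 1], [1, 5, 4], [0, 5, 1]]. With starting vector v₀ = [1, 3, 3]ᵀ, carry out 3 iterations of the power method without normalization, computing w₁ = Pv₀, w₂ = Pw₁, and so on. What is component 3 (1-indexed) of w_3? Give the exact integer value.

w1 = Pv₀ = (21, 28, 18)
w2 = Pw1 = (256, 233, 158)
w3 = Pw2 = (2626, 2053, 1323)
The requested component of w3 is 1323.

1323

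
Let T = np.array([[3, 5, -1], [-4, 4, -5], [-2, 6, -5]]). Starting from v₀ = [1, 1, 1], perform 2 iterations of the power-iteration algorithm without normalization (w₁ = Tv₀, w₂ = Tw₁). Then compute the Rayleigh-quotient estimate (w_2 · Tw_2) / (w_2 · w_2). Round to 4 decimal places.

λ ≈ 0.3767

w1 = Tv₀ = (3·1 + 5·1 + (-1)·1; (-4)·1 + 4·1 + (-5)·1; (-2)·1 + 6·1 + (-5)·1) = (7, -5, -1)
w2 = Tw1 = (3·7 + 5·(-5) + (-1)·(-1); (-4)·7 + 4·(-5) + (-5)·(-1); (-2)·7 + 6·(-5) + (-5)·(-1)) = (-3, -43, -39)
Tw2 = (-185, 35, -57)
w2·Tw2 = (-3)·(-185) + (-43)·35 + (-39)·(-57) = 1273; w2·w2 = (-3)·(-3) + (-43)·(-43) + (-39)·(-39) = 3379
λ ≈ 1273/3379 = 0.3767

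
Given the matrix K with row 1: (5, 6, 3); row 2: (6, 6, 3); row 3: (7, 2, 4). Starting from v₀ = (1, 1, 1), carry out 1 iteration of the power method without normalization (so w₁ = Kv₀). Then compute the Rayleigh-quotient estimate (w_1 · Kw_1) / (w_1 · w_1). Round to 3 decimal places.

14.103

w1 = Kv₀ = (14, 15, 13)
Kw1 = (199, 213, 180)
w1·Kw1 = 14·199 + 15·213 + 13·180 = 8321; w1·w1 = 14·14 + 15·15 + 13·13 = 590
λ ≈ 8321/590 = 14.103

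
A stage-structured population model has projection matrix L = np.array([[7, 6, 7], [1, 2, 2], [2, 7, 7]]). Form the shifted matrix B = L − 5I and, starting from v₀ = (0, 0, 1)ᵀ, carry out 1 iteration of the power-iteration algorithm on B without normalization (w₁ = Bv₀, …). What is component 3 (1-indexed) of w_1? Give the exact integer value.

2

B = L − 5I has rows (2, 6, 7); (1, -3, 2); (2, 7, 2)
w1 = Bv₀ = (7, 2, 2)
Requested component of w1: 2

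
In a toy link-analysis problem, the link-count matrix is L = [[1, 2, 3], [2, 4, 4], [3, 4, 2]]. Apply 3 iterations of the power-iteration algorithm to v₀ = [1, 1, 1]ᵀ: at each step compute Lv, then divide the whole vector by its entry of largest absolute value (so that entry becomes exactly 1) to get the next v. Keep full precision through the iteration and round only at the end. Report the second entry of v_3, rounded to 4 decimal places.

Lv0 = (6.00000, 10.00000, 9.00000); divide by 10.00000 → v1 = (0.60000, 1.00000, 0.90000)
Lv1 = (5.30000, 8.80000, 7.60000); divide by 8.80000 → v2 = (0.60227, 1.00000, 0.86364)
Lv2 = (5.19318, 8.65909, 7.53409); divide by 8.65909 → v3 = (0.59974, 1.00000, 0.87008)
Requested entry of v3: 762/762 = 1.0000

1.0000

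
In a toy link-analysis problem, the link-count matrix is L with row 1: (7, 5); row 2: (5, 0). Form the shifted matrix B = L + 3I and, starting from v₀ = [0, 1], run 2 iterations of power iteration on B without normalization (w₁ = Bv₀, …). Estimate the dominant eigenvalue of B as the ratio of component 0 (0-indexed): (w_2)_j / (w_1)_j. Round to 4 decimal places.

B = L + 3I has rows (10, 5); (5, 3)
w1 = Bv₀ = (10·0 + 5·1; 5·0 + 3·1) = (5, 3)
w2 = Bw1 = (10·5 + 5·3; 5·5 + 3·3) = (65, 34)
Ratio: 65/5 = 13.0000

13.0000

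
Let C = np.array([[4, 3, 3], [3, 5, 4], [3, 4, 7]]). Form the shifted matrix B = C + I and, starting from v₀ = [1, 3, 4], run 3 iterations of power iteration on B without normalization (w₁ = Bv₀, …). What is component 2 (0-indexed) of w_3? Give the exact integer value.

B = C + I has rows (5, 3, 3); (3, 6, 4); (3, 4, 8)
w1 = Bv₀ = (5·1 + 3·3 + 3·4; 3·1 + 6·3 + 4·4; 3·1 + 4·3 + 8·4) = (26, 37, 47)
w2 = Bw1 = (5·26 + 3·37 + 3·47; 3·26 + 6·37 + 4·47; 3·26 + 4·37 + 8·47) = (382, 488, 602)
w3 = Bw2 = (5180, 6482, 7914)
Requested component of w3: 7914

7914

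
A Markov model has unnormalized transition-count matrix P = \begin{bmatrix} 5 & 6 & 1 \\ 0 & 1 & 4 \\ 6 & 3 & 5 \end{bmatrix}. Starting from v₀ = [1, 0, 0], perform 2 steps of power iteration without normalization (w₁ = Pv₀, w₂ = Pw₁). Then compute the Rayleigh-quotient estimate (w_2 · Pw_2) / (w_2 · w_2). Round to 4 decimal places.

w1 = Pv₀ = (5·1 + 6·0 + 1·0; 0·1 + 1·0 + 4·0; 6·1 + 3·0 + 5·0) = (5, 0, 6)
w2 = Pw1 = (5·5 + 6·0 + 1·6; 0·5 + 1·0 + 4·6; 6·5 + 3·0 + 5·6) = (31, 24, 60)
Pw2 = (359, 264, 558)
w2·Pw2 = 31·359 + 24·264 + 60·558 = 50945; w2·w2 = 31·31 + 24·24 + 60·60 = 5137
λ ≈ 50945/5137 = 9.9173

λ ≈ 9.9173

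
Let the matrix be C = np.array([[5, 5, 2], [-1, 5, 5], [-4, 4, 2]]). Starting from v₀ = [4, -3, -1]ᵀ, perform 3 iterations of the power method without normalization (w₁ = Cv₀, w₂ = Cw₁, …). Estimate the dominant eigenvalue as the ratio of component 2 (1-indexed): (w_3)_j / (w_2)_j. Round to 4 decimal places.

λ ≈ 7.4725

w1 = Cv₀ = (5·4 + 5·(-3) + 2·(-1); (-1)·4 + 5·(-3) + 5·(-1); (-4)·4 + 4·(-3) + 2·(-1)) = (3, -24, -30)
w2 = Cw1 = (5·3 + 5·(-24) + 2·(-30); (-1)·3 + 5·(-24) + 5·(-30); (-4)·3 + 4·(-24) + 2·(-30)) = (-165, -273, -168)
w3 = Cw2 = (-2526, -2040, -768)
Ratio at component: -2040 / -273 = 7.4725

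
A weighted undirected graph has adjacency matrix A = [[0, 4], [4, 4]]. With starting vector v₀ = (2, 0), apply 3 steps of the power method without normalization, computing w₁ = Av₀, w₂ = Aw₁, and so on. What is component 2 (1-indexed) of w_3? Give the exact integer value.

w1 = Av₀ = (0, 8)
w2 = Aw1 = (32, 32)
w3 = Aw2 = (128, 256)
The requested component of w3 is 256.

256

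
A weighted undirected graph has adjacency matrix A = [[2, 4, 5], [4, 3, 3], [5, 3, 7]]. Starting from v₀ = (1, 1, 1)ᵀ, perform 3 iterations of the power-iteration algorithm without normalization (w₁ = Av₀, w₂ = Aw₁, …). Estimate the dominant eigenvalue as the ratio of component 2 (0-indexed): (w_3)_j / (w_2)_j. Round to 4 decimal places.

12.4842

w1 = Av₀ = (2·1 + 4·1 + 5·1; 4·1 + 3·1 + 3·1; 5·1 + 3·1 + 7·1) = (11, 10, 15)
w2 = Aw1 = (2·11 + 4·10 + 5·15; 4·11 + 3·10 + 3·15; 5·11 + 3·10 + 7·15) = (137, 119, 190)
w3 = Aw2 = (1700, 1475, 2372)
Ratio at component: 2372 / 190 = 12.4842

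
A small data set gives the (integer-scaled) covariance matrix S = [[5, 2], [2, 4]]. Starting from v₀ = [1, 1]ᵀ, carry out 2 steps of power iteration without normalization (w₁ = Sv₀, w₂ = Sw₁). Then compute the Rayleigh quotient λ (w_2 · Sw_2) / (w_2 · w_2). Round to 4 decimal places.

w1 = Sv₀ = (5·1 + 2·1; 2·1 + 4·1) = (7, 6)
w2 = Sw1 = (5·7 + 2·6; 2·7 + 4·6) = (47, 38)
Sw2 = (311, 246)
w2·Sw2 = 47·311 + 38·246 = 23965; w2·w2 = 47·47 + 38·38 = 3653
λ ≈ 23965/3653 = 6.5604

λ ≈ 6.5604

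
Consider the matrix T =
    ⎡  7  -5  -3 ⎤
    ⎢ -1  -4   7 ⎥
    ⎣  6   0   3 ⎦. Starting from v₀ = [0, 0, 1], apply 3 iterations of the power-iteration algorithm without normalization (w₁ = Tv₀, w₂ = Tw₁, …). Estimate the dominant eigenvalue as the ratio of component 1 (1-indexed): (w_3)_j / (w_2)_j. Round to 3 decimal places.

λ ≈ 6.277

w1 = Tv₀ = (7·0 + (-5)·0 + (-3)·1; (-1)·0 + (-4)·0 + 7·1; 6·0 + 0·0 + 3·1) = (-3, 7, 3)
w2 = Tw1 = (7·(-3) + (-5)·7 + (-3)·3; (-1)·(-3) + (-4)·7 + 7·3; 6·(-3) + 0·7 + 3·3) = (-65, -4, -9)
w3 = Tw2 = (-408, 18, -417)
Ratio at component: -408 / -65 = 6.277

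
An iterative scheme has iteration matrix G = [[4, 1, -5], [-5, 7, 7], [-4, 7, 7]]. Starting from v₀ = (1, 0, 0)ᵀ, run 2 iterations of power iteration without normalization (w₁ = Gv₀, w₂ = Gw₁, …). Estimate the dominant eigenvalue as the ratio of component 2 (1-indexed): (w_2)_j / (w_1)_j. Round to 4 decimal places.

w1 = Gv₀ = (4·1 + 1·0 + (-5)·0; (-5)·1 + 7·0 + 7·0; (-4)·1 + 7·0 + 7·0) = (4, -5, -4)
w2 = Gw1 = (4·4 + 1·(-5) + (-5)·(-4); (-5)·4 + 7·(-5) + 7·(-4); (-4)·4 + 7·(-5) + 7·(-4)) = (31, -83, -79)
Ratio at component: -83 / -5 = 16.6000

16.6000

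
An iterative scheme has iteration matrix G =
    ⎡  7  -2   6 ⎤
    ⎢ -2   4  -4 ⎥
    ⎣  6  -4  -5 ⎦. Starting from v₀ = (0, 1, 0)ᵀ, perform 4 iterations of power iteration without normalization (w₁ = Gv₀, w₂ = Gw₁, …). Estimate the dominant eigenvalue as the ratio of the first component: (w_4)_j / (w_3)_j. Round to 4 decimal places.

w1 = Gv₀ = (7·0 + (-2)·1 + 6·0; (-2)·0 + 4·1 + (-4)·0; 6·0 + (-4)·1 + (-5)·0) = (-2, 4, -4)
w2 = Gw1 = (7·(-2) + (-2)·4 + 6·(-4); (-2)·(-2) + 4·4 + (-4)·(-4); 6·(-2) + (-4)·4 + (-5)·(-4)) = (-46, 36, -8)
w3 = Gw2 = (-442, 268, -380)
w4 = Gw3 = (-5910, 3476, -1824)
Ratio at component: -5910 / -442 = 13.3710

λ ≈ 13.3710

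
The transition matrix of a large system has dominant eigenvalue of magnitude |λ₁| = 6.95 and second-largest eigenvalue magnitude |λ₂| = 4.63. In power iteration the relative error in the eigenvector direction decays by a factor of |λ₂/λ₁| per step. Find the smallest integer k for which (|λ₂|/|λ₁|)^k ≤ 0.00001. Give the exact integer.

29

|λ₂/λ₁| = 4.63/6.95 = 0.66619
Need k ≥ ln(0.00001) / ln(0.66619) = -11.5129 / -0.4062 ≈ 28.344
Smallest integer k satisfying the bound: 29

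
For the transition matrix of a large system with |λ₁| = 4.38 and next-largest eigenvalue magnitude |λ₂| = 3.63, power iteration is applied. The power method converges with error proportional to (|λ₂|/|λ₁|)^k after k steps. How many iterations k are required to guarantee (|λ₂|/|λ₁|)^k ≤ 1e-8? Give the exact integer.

99

|λ₂/λ₁| = 3.63/4.38 = 0.82877
Need k ≥ ln(1e-8) / ln(0.82877) = -18.4207 / -0.1878 ≈ 98.078
Smallest integer k satisfying the bound: 99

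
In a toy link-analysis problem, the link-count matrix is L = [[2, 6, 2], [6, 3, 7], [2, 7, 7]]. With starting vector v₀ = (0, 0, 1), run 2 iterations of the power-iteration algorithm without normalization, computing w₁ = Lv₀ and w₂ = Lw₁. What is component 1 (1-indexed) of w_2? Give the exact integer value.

60

w1 = Lv₀ = (2·0 + 6·0 + 2·1; 6·0 + 3·0 + 7·1; 2·0 + 7·0 + 7·1) = (2, 7, 7)
w2 = Lw1 = (2·2 + 6·7 + 2·7; 6·2 + 3·7 + 7·7; 2·2 + 7·7 + 7·7) = (60, 82, 102)
The requested component of w2 is 60.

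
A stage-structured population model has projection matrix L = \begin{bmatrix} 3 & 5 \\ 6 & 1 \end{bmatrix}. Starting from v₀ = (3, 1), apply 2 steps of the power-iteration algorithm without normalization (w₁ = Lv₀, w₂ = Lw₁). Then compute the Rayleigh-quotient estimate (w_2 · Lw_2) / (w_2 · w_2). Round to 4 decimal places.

w1 = Lv₀ = (3·3 + 5·1; 6·3 + 1·1) = (14, 19)
w2 = Lw1 = (3·14 + 5·19; 6·14 + 1·19) = (137, 103)
Lw2 = (926, 925)
w2·Lw2 = 137·926 + 103·925 = 222137; w2·w2 = 137·137 + 103·103 = 29378
λ ≈ 222137/29378 = 7.5613

λ ≈ 7.5613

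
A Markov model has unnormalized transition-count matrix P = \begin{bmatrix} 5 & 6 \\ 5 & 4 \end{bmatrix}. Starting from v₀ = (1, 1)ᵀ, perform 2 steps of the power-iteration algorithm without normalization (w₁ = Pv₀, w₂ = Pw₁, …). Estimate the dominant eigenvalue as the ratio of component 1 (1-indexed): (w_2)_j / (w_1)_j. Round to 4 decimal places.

9.9091

w1 = Pv₀ = (11, 9)
w2 = Pw1 = (109, 91)
Ratio at component: 109 / 11 = 9.9091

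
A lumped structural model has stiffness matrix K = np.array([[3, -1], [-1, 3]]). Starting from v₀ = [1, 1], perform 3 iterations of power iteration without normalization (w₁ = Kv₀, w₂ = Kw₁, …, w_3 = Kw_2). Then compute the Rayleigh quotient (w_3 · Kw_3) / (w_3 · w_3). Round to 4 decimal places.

λ ≈ 2.0000

w1 = Kv₀ = (3·1 + (-1)·1; (-1)·1 + 3·1) = (2, 2)
w2 = Kw1 = (3·2 + (-1)·2; (-1)·2 + 3·2) = (4, 4)
w3 = Kw2 = (8, 8)
Kw3 = (16, 16)
w3·Kw3 = 8·16 + 8·16 = 256; w3·w3 = 8·8 + 8·8 = 128
λ ≈ 256/128 = 2.0000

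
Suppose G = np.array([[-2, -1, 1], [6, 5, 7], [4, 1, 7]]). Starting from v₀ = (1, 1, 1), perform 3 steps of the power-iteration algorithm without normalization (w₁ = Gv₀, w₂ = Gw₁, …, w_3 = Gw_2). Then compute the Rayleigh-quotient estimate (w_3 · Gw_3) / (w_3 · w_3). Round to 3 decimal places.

8.601

w1 = Gv₀ = ((-2)·1 + (-1)·1 + 1·1; 6·1 + 5·1 + 7·1; 4·1 + 1·1 + 7·1) = (-2, 18, 12)
w2 = Gw1 = ((-2)·(-2) + (-1)·18 + 1·12; 6·(-2) + 5·18 + 7·12; 4·(-2) + 1·18 + 7·12) = (-2, 162, 94)
w3 = Gw2 = (-64, 1456, 812)
Gw3 = (-516, 12580, 6884)
w3·Gw3 = (-64)·(-516) + 1456·12580 + 812·6884 = 23939312; w3·w3 = (-64)·(-64) + 1456·1456 + 812·812 = 2783376
λ ≈ 23939312/2783376 = 8.601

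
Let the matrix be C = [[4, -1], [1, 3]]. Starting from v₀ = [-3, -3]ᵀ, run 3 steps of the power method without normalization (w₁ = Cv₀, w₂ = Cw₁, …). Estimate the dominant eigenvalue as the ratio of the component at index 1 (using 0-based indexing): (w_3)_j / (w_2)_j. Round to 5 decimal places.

3.53333

w1 = Cv₀ = (4·(-3) + (-1)·(-3); 1·(-3) + 3·(-3)) = (-9, -12)
w2 = Cw1 = (4·(-9) + (-1)·(-12); 1·(-9) + 3·(-12)) = (-24, -45)
w3 = Cw2 = (-51, -159)
Ratio at component: -159 / -45 = 3.53333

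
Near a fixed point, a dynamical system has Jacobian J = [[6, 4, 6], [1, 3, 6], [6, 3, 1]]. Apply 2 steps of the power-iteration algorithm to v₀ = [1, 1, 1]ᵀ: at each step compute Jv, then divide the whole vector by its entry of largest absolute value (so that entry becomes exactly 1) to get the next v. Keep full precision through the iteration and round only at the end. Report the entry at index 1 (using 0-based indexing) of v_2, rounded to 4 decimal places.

0.5408

Jv0 = (16.00000, 10.00000, 10.00000); divide by 16.00000 → v1 = (1.00000, 0.62500, 0.62500)
Jv1 = (12.25000, 6.62500, 8.50000); divide by 12.25000 → v2 = (1.00000, 0.54082, 0.69388)
Requested entry of v2: 106/196 = 0.5408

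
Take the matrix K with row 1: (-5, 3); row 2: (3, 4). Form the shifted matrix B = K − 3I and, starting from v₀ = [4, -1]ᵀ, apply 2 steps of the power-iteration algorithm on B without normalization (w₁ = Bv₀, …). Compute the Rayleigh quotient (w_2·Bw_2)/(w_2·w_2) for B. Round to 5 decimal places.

-8.90827

B = K − 3I has rows (-8, 3); (3, 1)
w1 = Bv₀ = (-35, 11)
w2 = Bw1 = (313, -94)
Bw2 = (-2786, 845)
w2·Bw2 = -951448; w2·w2 = 106805; μ ≈ -951448/106805 = -8.90827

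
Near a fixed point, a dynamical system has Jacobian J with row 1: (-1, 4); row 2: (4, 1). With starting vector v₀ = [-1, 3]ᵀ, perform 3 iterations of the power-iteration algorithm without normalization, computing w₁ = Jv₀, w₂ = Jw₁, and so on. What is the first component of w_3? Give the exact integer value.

w1 = Jv₀ = ((-1)·(-1) + 4·3; 4·(-1) + 1·3) = (13, -1)
w2 = Jw1 = ((-1)·13 + 4·(-1); 4·13 + 1·(-1)) = (-17, 51)
w3 = Jw2 = (221, -17)
The requested component of w3 is 221.

221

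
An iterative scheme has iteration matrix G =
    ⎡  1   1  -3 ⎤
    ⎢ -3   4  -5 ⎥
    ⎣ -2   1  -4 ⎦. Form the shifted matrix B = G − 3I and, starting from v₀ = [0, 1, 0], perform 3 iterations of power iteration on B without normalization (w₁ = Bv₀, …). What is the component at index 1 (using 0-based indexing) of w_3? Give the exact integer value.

B = G − 3I has rows (-2, 1, -3); (-3, 1, -5); (-2, 1, -7)
w1 = Bv₀ = (1, 1, 1)
w2 = Bw1 = (-4, -7, -8)
w3 = Bw2 = (25, 45, 57)
Requested component of w3: 45

45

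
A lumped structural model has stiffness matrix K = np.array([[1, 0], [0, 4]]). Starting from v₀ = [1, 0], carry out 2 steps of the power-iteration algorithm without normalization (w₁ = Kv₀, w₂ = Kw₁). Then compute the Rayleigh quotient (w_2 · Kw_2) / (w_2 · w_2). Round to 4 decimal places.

1.0000

w1 = Kv₀ = (1, 0)
w2 = Kw1 = (1, 0)
Kw2 = (1, 0)
w2·Kw2 = 1·1 + 0·0 = 1; w2·w2 = 1·1 + 0·0 = 1
λ ≈ 1/1 = 1.0000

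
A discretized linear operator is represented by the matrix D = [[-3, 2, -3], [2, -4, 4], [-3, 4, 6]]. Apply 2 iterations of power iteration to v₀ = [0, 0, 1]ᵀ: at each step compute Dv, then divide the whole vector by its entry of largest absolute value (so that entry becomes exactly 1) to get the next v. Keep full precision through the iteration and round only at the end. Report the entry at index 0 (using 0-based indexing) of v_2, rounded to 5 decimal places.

Dv0 = (-3.000000, 4.000000, 6.000000); divide by 6.000000 → v1 = (-0.500000, 0.666667, 1.000000)
Dv1 = (-0.166667, 0.333333, 10.166667); divide by 10.166667 → v2 = (-0.016393, 0.032787, 1.000000)
Requested entry of v2: -1/61 = -0.01639

-0.01639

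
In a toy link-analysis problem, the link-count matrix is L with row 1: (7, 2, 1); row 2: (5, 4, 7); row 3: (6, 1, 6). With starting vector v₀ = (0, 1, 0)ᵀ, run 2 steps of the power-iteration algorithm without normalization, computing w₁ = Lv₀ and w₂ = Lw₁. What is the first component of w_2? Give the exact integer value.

23

w1 = Lv₀ = (2, 4, 1)
w2 = Lw1 = (23, 33, 22)
The requested component of w2 is 23.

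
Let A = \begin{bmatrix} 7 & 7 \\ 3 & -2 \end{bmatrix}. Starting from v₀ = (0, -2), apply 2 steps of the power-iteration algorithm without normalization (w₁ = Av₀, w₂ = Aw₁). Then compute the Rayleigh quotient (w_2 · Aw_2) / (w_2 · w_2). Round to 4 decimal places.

w1 = Av₀ = (7·0 + 7·(-2); 3·0 + (-2)·(-2)) = (-14, 4)
w2 = Aw1 = (7·(-14) + 7·4; 3·(-14) + (-2)·4) = (-70, -50)
Aw2 = (-840, -110)
w2·Aw2 = (-70)·(-840) + (-50)·(-110) = 64300; w2·w2 = (-70)·(-70) + (-50)·(-50) = 7400
λ ≈ 64300/7400 = 8.6892

8.6892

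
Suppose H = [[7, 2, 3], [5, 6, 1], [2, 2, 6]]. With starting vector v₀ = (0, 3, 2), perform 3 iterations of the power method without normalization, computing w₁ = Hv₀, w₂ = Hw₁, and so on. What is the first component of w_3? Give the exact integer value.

2158

w1 = Hv₀ = (7·0 + 2·3 + 3·2; 5·0 + 6·3 + 1·2; 2·0 + 2·3 + 6·2) = (12, 20, 18)
w2 = Hw1 = (7·12 + 2·20 + 3·18; 5·12 + 6·20 + 1·18; 2·12 + 2·20 + 6·18) = (178, 198, 172)
w3 = Hw2 = (2158, 2250, 1784)
The requested component of w3 is 2158.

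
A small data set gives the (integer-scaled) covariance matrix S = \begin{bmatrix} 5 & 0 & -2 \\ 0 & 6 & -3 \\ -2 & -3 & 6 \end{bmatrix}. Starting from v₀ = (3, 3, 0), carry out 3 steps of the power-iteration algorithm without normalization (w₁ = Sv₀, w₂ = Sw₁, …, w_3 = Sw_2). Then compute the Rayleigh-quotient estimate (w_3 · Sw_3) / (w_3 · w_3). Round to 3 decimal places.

w1 = Sv₀ = (15, 18, -15)
w2 = Sw1 = (105, 153, -174)
w3 = Sw2 = (873, 1440, -1713)
Sw3 = (7791, 13779, -16344)
w3·Sw3 = 873·7791 + 1440·13779 + (-1713)·(-16344) = 54640575; w3·w3 = 873·873 + 1440·1440 + (-1713)·(-1713) = 5770098
λ ≈ 54640575/5770098 = 9.470

λ ≈ 9.470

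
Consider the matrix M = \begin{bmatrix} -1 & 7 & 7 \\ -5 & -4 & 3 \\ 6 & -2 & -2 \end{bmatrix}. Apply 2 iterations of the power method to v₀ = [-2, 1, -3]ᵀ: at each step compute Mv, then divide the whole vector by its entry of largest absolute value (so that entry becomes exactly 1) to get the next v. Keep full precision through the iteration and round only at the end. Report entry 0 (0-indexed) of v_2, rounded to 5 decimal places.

1.00000

Mv0 = (-12.000000, -3.000000, -8.000000); divide by -12.000000 → v1 = (1.000000, 0.250000, 0.666667)
Mv1 = (5.416667, -4.000000, 4.166667); divide by 5.416667 → v2 = (1.000000, -0.738462, 0.769231)
Requested entry of v2: -65/-65 = 1.00000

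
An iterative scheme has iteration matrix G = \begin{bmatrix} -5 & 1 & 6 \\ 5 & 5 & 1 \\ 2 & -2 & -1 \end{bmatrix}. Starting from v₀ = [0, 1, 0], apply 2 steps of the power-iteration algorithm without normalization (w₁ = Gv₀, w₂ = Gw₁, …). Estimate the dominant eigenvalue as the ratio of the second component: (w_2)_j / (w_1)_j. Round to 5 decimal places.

5.60000

w1 = Gv₀ = (1, 5, -2)
w2 = Gw1 = (-12, 28, -6)
Ratio at component: 28 / 5 = 5.60000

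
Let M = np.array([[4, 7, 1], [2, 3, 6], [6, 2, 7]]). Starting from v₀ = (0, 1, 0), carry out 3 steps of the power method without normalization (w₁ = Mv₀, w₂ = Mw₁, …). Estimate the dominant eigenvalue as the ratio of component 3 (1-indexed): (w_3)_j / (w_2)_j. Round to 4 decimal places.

w1 = Mv₀ = (7, 3, 2)
w2 = Mw1 = (51, 35, 62)
w3 = Mw2 = (511, 579, 810)
Ratio at component: 810 / 62 = 13.0645

λ ≈ 13.0645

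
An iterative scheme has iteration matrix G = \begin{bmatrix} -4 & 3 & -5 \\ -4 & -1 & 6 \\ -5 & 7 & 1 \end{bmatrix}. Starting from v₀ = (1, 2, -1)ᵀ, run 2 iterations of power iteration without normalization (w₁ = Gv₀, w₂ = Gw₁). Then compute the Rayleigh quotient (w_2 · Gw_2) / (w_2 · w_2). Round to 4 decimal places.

λ ≈ -7.8745

w1 = Gv₀ = (7, -12, 8)
w2 = Gw1 = (-104, 32, -111)
Gw2 = (1067, -282, 633)
w2·Gw2 = (-104)·1067 + 32·(-282) + (-111)·633 = -190255; w2·w2 = (-104)·(-104) + 32·32 + (-111)·(-111) = 24161
λ ≈ -190255/24161 = -7.8745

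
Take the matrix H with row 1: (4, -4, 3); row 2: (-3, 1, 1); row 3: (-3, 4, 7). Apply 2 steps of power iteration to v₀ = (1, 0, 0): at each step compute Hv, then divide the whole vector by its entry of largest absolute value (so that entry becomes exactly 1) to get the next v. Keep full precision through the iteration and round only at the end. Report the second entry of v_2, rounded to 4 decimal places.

0.4000

Hv0 = (4.00000, -3.00000, -3.00000); divide by 4.00000 → v1 = (1.00000, -0.75000, -0.75000)
Hv1 = (4.75000, -4.50000, -11.25000); divide by -11.25000 → v2 = (-0.42222, 0.40000, 1.00000)
Requested entry of v2: -18/-45 = 0.4000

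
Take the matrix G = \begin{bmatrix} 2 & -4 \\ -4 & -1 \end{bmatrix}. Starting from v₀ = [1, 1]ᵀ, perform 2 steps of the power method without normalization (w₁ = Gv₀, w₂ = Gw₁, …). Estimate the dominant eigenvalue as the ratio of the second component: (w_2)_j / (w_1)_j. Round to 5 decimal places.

-2.60000

w1 = Gv₀ = (2·1 + (-4)·1; (-4)·1 + (-1)·1) = (-2, -5)
w2 = Gw1 = (2·(-2) + (-4)·(-5); (-4)·(-2) + (-1)·(-5)) = (16, 13)
Ratio at component: 13 / -5 = -2.60000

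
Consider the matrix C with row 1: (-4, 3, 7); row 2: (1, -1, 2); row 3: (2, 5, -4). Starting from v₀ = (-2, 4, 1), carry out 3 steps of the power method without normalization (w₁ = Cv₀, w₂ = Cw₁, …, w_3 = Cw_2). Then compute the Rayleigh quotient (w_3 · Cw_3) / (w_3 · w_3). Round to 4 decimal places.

-2.2655

w1 = Cv₀ = ((-4)·(-2) + 3·4 + 7·1; 1·(-2) + (-1)·4 + 2·1; 2·(-2) + 5·4 + (-4)·1) = (27, -4, 12)
w2 = Cw1 = ((-4)·27 + 3·(-4) + 7·12; 1·27 + (-1)·(-4) + 2·12; 2·27 + 5·(-4) + (-4)·12) = (-36, 55, -14)
w3 = Cw2 = (211, -119, 259)
Cw3 = (612, 848, -1209)
w3·Cw3 = 211·612 + (-119)·848 + 259·(-1209) = -284911; w3·w3 = 211·211 + (-119)·(-119) + 259·259 = 125763
λ ≈ -284911/125763 = -2.2655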